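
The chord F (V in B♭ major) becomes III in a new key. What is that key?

D minor

The numeral III denotes a major triad on scale degree 3. With F on degree 3, the tonic of the new key is D.
Degree 3 carries a major triad in natural-minor keys, so the destination is D minor.
Check: the diatonic triads of D minor (natural minor) are Dm (i), Edim (ii°), F (III), Gm (iv), Am (v), B♭ (VI), C (VII) — F is indeed III.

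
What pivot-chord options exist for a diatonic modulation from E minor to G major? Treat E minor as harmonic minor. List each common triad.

Em, F#dim, Am, C

Triads in E minor (harmonic minor): E minor (i), F# diminished (ii°), G augmented (III+), A minor (iv), B major (V), C major (VI), D# diminished (vii°).
Triads in G major: G major (I), A minor (ii), B minor (iii), C major (IV), D major (V), E minor (vi), F# diminished (vii°).
Shared triads with their functions: E minor (i in E minor, vi in G major); F# diminished (ii° in E minor, vii° in G major); A minor (iv in E minor, ii in G major); C major (VI in E minor, IV in G major).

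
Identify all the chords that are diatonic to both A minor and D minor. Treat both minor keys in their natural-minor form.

Am, C, Dm, F

Triads in A minor (natural minor): A minor (i), B diminished (ii°), C major (III), D minor (iv), E minor (v), F major (VI), G major (VII).
Triads in D minor (natural minor): D minor (i), E diminished (ii°), F major (III), G minor (iv), A minor (v), B♭ major (VI), C major (VII).
Shared triads with their functions: A minor (i in A minor, v in D minor); C major (III in A minor, VII in D minor); D minor (iv in A minor, i in D minor); F major (VI in A minor, III in D minor).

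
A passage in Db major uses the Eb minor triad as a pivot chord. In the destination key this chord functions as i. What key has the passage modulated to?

The numeral i denotes a minor triad on scale degree 1. With Eb on degree 1, the tonic of the new key is Eb.
Degree 1 carries a minor triad in minor keys, so the destination is Eb minor.
Check: the diatonic triads of Eb minor (natural minor) are Ebm (i), Fdim (ii°), Gb (III), Abm (iv), Bbm (v), Cb (VI), Db (VII) — Eb minor is indeed i.

Eb minor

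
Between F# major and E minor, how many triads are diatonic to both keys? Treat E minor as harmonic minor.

1

Diatonic triads of F# major: F# major (I), G# minor (ii), A# minor (iii), B major (IV), C# major (V), D# minor (vi), E# diminished (vii°).
Diatonic triads of E minor (harmonic minor): E minor (i), F# diminished (ii°), G augmented (III+), A minor (iv), B major (V), C major (VI), D# diminished (vii°).
Matching root and quality in both lists: B major.
That gives 1 common triad.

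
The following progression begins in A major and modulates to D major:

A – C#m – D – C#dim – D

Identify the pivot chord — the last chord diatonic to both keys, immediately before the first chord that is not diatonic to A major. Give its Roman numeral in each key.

Chords diatonic to A major: A, Bm, C#m, D, E, F#m, G#dim.
Reading the progression, the first chord not in that set is C#dim, so the modulation leaves A major there.
The chord immediately before C#dim is D, which is diatonic to both keys: IV in A major and I in D major.

D — IV in A major, I in D major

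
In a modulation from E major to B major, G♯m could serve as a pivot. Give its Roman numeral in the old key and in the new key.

The scale of E major is E F♯ G♯ A B C♯ D♯; G♯ is degree 3, and the triad built there (G♯-B-D♯) is minor, so it is iii.
The scale of B major is B C♯ D♯ E F♯ G♯ A♯; G♯ is degree 6, and the triad built there (G♯-B-D♯) is minor, so it is vi.

iii in E major; vi in B major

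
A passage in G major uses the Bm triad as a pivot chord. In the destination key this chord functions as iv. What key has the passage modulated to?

The numeral iv denotes a minor triad on scale degree 4. With B on degree 4, the tonic of the new key is F♯.
Degree 4 carries a minor triad in minor keys, so the destination is F♯ minor.
Check: the diatonic triads of F♯ minor (natural minor) are F♯m (i), G♯dim (ii°), A (III), Bm (iv), C♯m (v), D (VI), E (VII) — Bm is indeed iv.

F♯ minor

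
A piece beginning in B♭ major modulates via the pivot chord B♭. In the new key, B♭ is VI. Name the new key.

D minor

The numeral VI denotes a major triad on scale degree 6. With B♭ on degree 6, the tonic of the new key is D.
Degree 6 carries a major triad in minor keys, so the destination is D minor.
Check: the diatonic triads of D minor (natural minor) are Dm (i), Edim (ii°), F (III), Gm (iv), Am (v), B♭ (VI), C (VII) — B♭ is indeed VI.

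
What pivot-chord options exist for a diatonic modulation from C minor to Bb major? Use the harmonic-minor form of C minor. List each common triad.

Triads in C minor (harmonic minor): C minor (i), D diminished (ii°), Eb augmented (III+), F minor (iv), G major (V), Ab major (VI), B diminished (vii°).
Triads in Bb major: Bb major (I), C minor (ii), D minor (iii), Eb major (IV), F major (V), G minor (vi), A diminished (vii°).
Shared triads with their functions: C minor (i in C minor, ii in Bb major).

Cm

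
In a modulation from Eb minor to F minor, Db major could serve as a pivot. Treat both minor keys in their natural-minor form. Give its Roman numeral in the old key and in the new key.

The scale of Eb minor (natural minor) is Eb F Gb Ab Bb Cb Db; Db is degree 7, and the triad built there (Db-F-Ab) is major, so it is VII.
The scale of F minor (natural minor) is F G Ab Bb C Db Eb; Db is degree 6, and the triad built there (Db-F-Ab) is major, so it is VI.

VII in Eb minor; VI in F minor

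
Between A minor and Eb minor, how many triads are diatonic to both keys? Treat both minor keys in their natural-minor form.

0

Diatonic triads of A minor (natural minor): A minor (i), B diminished (ii°), C major (III), D minor (iv), E minor (v), F major (VI), G major (VII).
Diatonic triads of Eb minor (natural minor): Eb minor (i), F diminished (ii°), Gb major (III), Ab minor (iv), Bb minor (v), Cb major (VI), Db major (VII).
No triad has the same root and quality in both keys.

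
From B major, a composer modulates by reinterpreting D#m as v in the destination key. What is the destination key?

The numeral v denotes a minor triad on scale degree 5. With D# on degree 5, the tonic of the new key is G#.
Degree 5 carries a minor triad in natural-minor keys, so the destination is G# minor.
Check: the diatonic triads of G# minor (natural minor) are G#m (i), A#dim (ii°), B (III), C#m (iv), D#m (v), E (VI), F# (VII) — D#m is indeed v.

G# minor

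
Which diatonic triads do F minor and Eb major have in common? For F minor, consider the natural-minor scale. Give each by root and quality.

Fm, Ab, Cm, Eb

Triads in F minor (natural minor): F minor (i), G diminished (ii°), Ab major (III), Bb minor (iv), C minor (v), Db major (VI), Eb major (VII).
Triads in Eb major: Eb major (I), F minor (ii), G minor (iii), Ab major (IV), Bb major (V), C minor (vi), D diminished (vii°).
Shared triads with their functions: F minor (i in F minor, ii in Eb major); Ab major (III in F minor, IV in Eb major); C minor (v in F minor, vi in Eb major); Eb major (VII in F minor, I in Eb major).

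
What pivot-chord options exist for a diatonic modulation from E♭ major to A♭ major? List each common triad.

Triads in E♭ major: E♭ major (I), F minor (ii), G minor (iii), A♭ major (IV), B♭ major (V), C minor (vi), D diminished (vii°).
Triads in A♭ major: A♭ major (I), B♭ minor (ii), C minor (iii), D♭ major (IV), E♭ major (V), F minor (vi), G diminished (vii°).
Shared triads with their functions: E♭ major (I in E♭ major, V in A♭ major); F minor (ii in E♭ major, vi in A♭ major); A♭ major (IV in E♭ major, I in A♭ major); C minor (vi in E♭ major, iii in A♭ major).

E♭, Fm, A♭, Cm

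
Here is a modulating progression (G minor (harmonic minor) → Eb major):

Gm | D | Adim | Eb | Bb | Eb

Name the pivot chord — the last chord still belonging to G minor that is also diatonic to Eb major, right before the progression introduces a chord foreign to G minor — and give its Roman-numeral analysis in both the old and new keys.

Chords diatonic to G minor: Gm, Adim, Bbaug, Cm, D, Eb, F#dim.
Reading the progression, the first chord not in that set is Bb, so the modulation leaves G minor there.
The chord immediately before Bb is Eb, which is diatonic to both keys: VI in G minor and I in Eb major.

Eb — VI in G minor, I in Eb major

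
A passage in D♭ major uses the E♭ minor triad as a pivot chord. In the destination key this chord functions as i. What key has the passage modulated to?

E♭ minor

The numeral i denotes a minor triad on scale degree 1. With E♭ on degree 1, the tonic of the new key is E♭.
Degree 1 carries a minor triad in minor keys, so the destination is E♭ minor.
Check: the diatonic triads of E♭ minor (natural minor) are E♭m (i), Fdim (ii°), G♭ (III), A♭m (iv), B♭m (v), C♭ (VI), D♭ (VII) — E♭ minor is indeed i.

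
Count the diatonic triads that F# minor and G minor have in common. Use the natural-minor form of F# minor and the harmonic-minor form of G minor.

Diatonic triads of F# minor (natural minor): F#m (i), G#dim (ii°), A (III), Bm (iv), C#m (v), D (VI), E (VII).
Diatonic triads of G minor (harmonic minor): Gm (i), Adim (ii°), Bbaug (III+), Cm (iv), D (V), Eb (VI), F#dim (vii°).
Matching root and quality in both lists: D.
That gives 1 common triad.

1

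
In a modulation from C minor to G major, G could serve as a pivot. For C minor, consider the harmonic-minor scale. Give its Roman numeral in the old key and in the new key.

The scale of C minor (harmonic minor) is C D Eb F G Ab B; G is degree 5, and the triad built there (G-B-D) is major, so it is V.
The scale of G major is G A B C D E F#; G is degree 1, and the triad built there (G-B-D) is major, so it is I.

V in C minor; I in G major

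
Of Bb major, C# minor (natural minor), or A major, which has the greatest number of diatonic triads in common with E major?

Triads of E major: E (I), F#m (ii), G#m (iii), A (IV), B (V), C#m (vi), D#dim (vii°).
Bb major shares 0: none.
C# minor (natural minor) shares 7: E, F#m, G#m, A, B, C#m, D#dim.
A major shares 4: E, F#m, A, C#m.
The most common triads (7) are shared with C# minor.

C# minor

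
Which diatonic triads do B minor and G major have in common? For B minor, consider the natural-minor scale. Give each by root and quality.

Triads in B minor (natural minor): Bm (i), C#dim (ii°), D (III), Em (iv), F#m (v), G (VI), A (VII).
Triads in G major: G (I), Am (ii), Bm (iii), C (IV), D (V), Em (vi), F#dim (vii°).
Shared triads with their functions: Bm (i in B minor, iii in G major); D (III in B minor, V in G major); Em (iv in B minor, vi in G major); G (VI in B minor, I in G major).

Bm, D, Em, G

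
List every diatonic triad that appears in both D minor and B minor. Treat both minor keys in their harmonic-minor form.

Triads in D minor (harmonic minor): Dm (i), Edim (ii°), Faug (III+), Gm (iv), A (V), Bb (VI), C#dim (vii°).
Triads in B minor (harmonic minor): Bm (i), C#dim (ii°), Daug (III+), Em (iv), F# (V), G (VI), A#dim (vii°).
Shared triads with their functions: C#dim (vii° in D minor, ii° in B minor).

C#dim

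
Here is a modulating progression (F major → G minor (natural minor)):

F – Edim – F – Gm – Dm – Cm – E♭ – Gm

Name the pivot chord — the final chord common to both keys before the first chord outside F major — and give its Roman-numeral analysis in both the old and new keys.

Dm — vi in F major, v in G minor

Chords diatonic to F major: F, Gm, Am, B♭, C, Dm, Edim.
Reading the progression, the first chord not in that set is Cm, so the modulation leaves F major there.
The chord immediately before Cm is Dm, which is diatonic to both keys: vi in F major and v in G minor.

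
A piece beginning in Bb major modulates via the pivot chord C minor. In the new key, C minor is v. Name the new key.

The numeral v denotes a minor triad on scale degree 5. With C on degree 5, the tonic of the new key is F.
Degree 5 carries a minor triad in natural-minor keys, so the destination is F minor.
Check: the diatonic triads of F minor (natural minor) are Fm (i), Gdim (ii°), Ab (III), Bbm (iv), Cm (v), Db (VI), Eb (VII) — C minor is indeed v.

F minor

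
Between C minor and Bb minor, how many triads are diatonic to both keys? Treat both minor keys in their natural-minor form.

Diatonic triads of C minor (natural minor): Cm (i), Ddim (ii°), Eb (III), Fm (iv), Gm (v), Ab (VI), Bb (VII).
Diatonic triads of Bb minor (natural minor): Bbm (i), Cdim (ii°), Db (III), Ebm (iv), Fm (v), Gb (VI), Ab (VII).
Matching root and quality in both lists: Fm, Ab.
That gives 2 common triads.

2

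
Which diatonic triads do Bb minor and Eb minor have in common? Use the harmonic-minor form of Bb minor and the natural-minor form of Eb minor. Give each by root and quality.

Bbm, Ebm, Gb

Triads in Bb minor (harmonic minor): Bbm (i), Cdim (ii°), Dbaug (III+), Ebm (iv), F (V), Gb (VI), Adim (vii°).
Triads in Eb minor (natural minor): Ebm (i), Fdim (ii°), Gb (III), Abm (iv), Bbm (v), Cb (VI), Db (VII).
Shared triads with their functions: Bbm (i in Bb minor, v in Eb minor); Ebm (iv in Bb minor, i in Eb minor); Gb (VI in Bb minor, III in Eb minor).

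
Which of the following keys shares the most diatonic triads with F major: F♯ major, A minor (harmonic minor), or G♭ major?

A minor

Triads of F major: F (I), Gm (ii), Am (iii), B♭ (IV), C (V), Dm (vi), Edim (vii°).
F♯ major shares 0: none.
A minor (harmonic minor) shares 3: F, Am, Dm.
G♭ major shares 0: none.
The most common triads (3) are shared with A minor.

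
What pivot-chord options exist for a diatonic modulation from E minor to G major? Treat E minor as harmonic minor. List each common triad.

Triads in E minor (harmonic minor): Em (i), F#dim (ii°), Gaug (III+), Am (iv), B (V), C (VI), D#dim (vii°).
Triads in G major: G (I), Am (ii), Bm (iii), C (IV), D (V), Em (vi), F#dim (vii°).
Shared triads with their functions: Em (i in E minor, vi in G major); F#dim (ii° in E minor, vii° in G major); Am (iv in E minor, ii in G major); C (VI in E minor, IV in G major).

Em, F#dim, Am, C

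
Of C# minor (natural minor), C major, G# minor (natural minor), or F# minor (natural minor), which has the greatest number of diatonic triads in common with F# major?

G# minor

Triads of F# major: F# major (I), G# minor (ii), A# minor (iii), B major (IV), C# major (V), D# minor (vi), E# diminished (vii°).
C# minor (natural minor) shares 2: G#m, B.
C major shares 0: none.
G# minor (natural minor) shares 4: F#, G#m, B, D#m.
F# minor (natural minor) shares 0: none.
The most common triads (4) are shared with G# minor.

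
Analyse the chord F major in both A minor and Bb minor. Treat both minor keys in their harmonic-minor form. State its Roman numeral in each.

VI in A minor; V in Bb minor

The scale of A minor (harmonic minor) is A B C D E F G#; F is degree 6, and the triad built there (F-A-C) is major, so it is VI.
The scale of Bb minor (harmonic minor) is Bb C Db Eb F Gb A; F is degree 5, and the triad built there (F-A-C) is major, so it is V.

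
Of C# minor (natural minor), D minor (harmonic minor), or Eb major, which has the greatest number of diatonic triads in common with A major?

Triads of A major: A major (I), B minor (ii), C# minor (iii), D major (IV), E major (V), F# minor (vi), G# diminished (vii°).
C# minor (natural minor) shares 4: A, C#m, E, F#m.
D minor (harmonic minor) shares 1: A.
Eb major shares 0: none.
The most common triads (4) are shared with C# minor.

C# minor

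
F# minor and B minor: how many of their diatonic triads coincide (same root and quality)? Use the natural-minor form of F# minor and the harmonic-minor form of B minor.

1

Diatonic triads of F# minor (natural minor): F# minor (i), G# diminished (ii°), A major (III), B minor (iv), C# minor (v), D major (VI), E major (VII).
Diatonic triads of B minor (harmonic minor): B minor (i), C# diminished (ii°), D augmented (III+), E minor (iv), F# major (V), G major (VI), A# diminished (vii°).
Matching root and quality in both lists: B minor.
That gives 1 common triad.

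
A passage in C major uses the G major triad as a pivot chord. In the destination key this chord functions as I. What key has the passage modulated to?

The numeral I denotes a major triad on scale degree 1. With G on degree 1, the tonic of the new key is G.
Degree 1 carries a major triad in major keys, so the destination is G major.
Check: the diatonic triads of G major are G (I), Am (ii), Bm (iii), C (IV), D (V), Em (vi), F#dim (vii°) — G major is indeed I.

G major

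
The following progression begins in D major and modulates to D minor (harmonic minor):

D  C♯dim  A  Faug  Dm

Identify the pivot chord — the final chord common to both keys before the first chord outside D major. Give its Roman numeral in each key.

Chords diatonic to D major: D, Em, F♯m, G, A, Bm, C♯dim.
Reading the progression, the first chord not in that set is Faug, so the modulation leaves D major there.
The chord immediately before Faug is A, which is diatonic to both keys: V in D major and V in D minor.

A — V in D major, V in D minor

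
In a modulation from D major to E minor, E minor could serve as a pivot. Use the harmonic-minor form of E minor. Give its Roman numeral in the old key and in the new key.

ii in D major; i in E minor

The scale of D major is D E F♯ G A B C♯; E is degree 2, and the triad built there (E-G-B) is minor, so it is ii.
The scale of E minor (harmonic minor) is E F♯ G A B C D♯; E is degree 1, and the triad built there (E-G-B) is minor, so it is i.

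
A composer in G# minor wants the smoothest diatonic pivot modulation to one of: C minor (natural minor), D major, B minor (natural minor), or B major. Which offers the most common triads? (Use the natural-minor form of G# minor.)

B major

Triads of G# minor (natural minor): G# minor (i), A# diminished (ii°), B major (III), C# minor (iv), D# minor (v), E major (VI), F# major (VII).
C minor (natural minor) shares 0: none.
D major shares 0: none.
B minor (natural minor) shares 0: none.
B major shares 7: G#m, A#dim, B, C#m, D#m, E, F#.
The most common triads (7) are shared with B major.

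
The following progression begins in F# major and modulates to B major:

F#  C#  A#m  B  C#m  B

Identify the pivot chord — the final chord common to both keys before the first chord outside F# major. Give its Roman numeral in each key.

B — IV in F# major, I in B major

Chords diatonic to F# major: F#, G#m, A#m, B, C#, D#m, E#dim.
Reading the progression, the first chord not in that set is C#m, so the modulation leaves F# major there.
The chord immediately before C#m is B, which is diatonic to both keys: IV in F# major and I in B major.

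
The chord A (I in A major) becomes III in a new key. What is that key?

F# minor

The numeral III denotes a major triad on scale degree 3. With A on degree 3, the tonic of the new key is F#.
Degree 3 carries a major triad in natural-minor keys, so the destination is F# minor.
Check: the diatonic triads of F# minor (natural minor) are F#m (i), G#dim (ii°), A (III), Bm (iv), C#m (v), D (VI), E (VII) — A is indeed III.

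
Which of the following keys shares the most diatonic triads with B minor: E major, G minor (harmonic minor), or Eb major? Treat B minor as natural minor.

E major

Triads of B minor (natural minor): Bm (i), C#dim (ii°), D (III), Em (iv), F#m (v), G (VI), A (VII).
E major shares 2: F#m, A.
G minor (harmonic minor) shares 1: D.
Eb major shares 0: none.
The most common triads (2) are shared with E major.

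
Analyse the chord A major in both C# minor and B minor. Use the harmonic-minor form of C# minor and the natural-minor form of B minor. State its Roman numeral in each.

The scale of C# minor (harmonic minor) is C# D# E F# G# A B#; A is degree 6, and the triad built there (A-C#-E) is major, so it is VI.
The scale of B minor (natural minor) is B C# D E F# G A; A is degree 7, and the triad built there (A-C#-E) is major, so it is VII.

VI in C# minor; VII in B minor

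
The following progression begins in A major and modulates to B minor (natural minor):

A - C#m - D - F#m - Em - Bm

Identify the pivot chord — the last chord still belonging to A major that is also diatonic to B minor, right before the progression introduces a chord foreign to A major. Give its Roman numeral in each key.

F#m — vi in A major, v in B minor

Chords diatonic to A major: A, Bm, C#m, D, E, F#m, G#dim.
Reading the progression, the first chord not in that set is Em, so the modulation leaves A major there.
The chord immediately before Em is F#m, which is diatonic to both keys: vi in A major and v in B minor.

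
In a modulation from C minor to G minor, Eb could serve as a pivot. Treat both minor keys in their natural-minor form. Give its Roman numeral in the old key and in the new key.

The scale of C minor (natural minor) is C D Eb F G Ab Bb; Eb is degree 3, and the triad built there (Eb-G-Bb) is major, so it is III.
The scale of G minor (natural minor) is G A Bb C D Eb F; Eb is degree 6, and the triad built there (Eb-G-Bb) is major, so it is VI.

III in C minor; VI in G minor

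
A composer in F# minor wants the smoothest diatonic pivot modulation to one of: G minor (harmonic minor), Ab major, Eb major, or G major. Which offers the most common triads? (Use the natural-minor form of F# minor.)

G major

Triads of F# minor (natural minor): F#m (i), G#dim (ii°), A (III), Bm (iv), C#m (v), D (VI), E (VII).
G minor (harmonic minor) shares 1: D.
Ab major shares 0: none.
Eb major shares 0: none.
G major shares 2: Bm, D.
The most common triads (2) are shared with G major.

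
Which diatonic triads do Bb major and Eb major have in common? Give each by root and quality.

Bb, Cm, Eb, Gm

Triads in Bb major: Bb (I), Cm (ii), Dm (iii), Eb (IV), F (V), Gm (vi), Adim (vii°).
Triads in Eb major: Eb (I), Fm (ii), Gm (iii), Ab (IV), Bb (V), Cm (vi), Ddim (vii°).
Shared triads with their functions: Bb (I in Bb major, V in Eb major); Cm (ii in Bb major, vi in Eb major); Eb (IV in Bb major, I in Eb major); Gm (vi in Bb major, iii in Eb major).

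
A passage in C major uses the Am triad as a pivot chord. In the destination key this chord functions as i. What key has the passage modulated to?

The numeral i denotes a minor triad on scale degree 1. With A on degree 1, the tonic of the new key is A.
Degree 1 carries a minor triad in minor keys, so the destination is A minor.
Check: the diatonic triads of A minor (natural minor) are Am (i), Bdim (ii°), C (III), Dm (iv), Em (v), F (VI), G (VII) — Am is indeed i.

A minor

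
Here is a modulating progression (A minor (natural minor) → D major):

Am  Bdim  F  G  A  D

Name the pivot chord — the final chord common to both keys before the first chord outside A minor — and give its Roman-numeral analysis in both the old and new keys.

Chords diatonic to A minor: Am, Bdim, C, Dm, Em, F, G.
Reading the progression, the first chord not in that set is A, so the modulation leaves A minor there.
The chord immediately before A is G, which is diatonic to both keys: VII in A minor and IV in D major.

G — VII in A minor, IV in D major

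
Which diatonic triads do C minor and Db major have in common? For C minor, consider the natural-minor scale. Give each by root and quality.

Triads in C minor (natural minor): C minor (i), D diminished (ii°), Eb major (III), F minor (iv), G minor (v), Ab major (VI), Bb major (VII).
Triads in Db major: Db major (I), Eb minor (ii), F minor (iii), Gb major (IV), Ab major (V), Bb minor (vi), C diminished (vii°).
Shared triads with their functions: F minor (iv in C minor, iii in Db major); Ab major (VI in C minor, V in Db major).

Fm, Ab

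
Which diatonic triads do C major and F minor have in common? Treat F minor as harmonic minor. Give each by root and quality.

C

Triads in C major: C (I), Dm (ii), Em (iii), F (IV), G (V), Am (vi), Bdim (vii°).
Triads in F minor (harmonic minor): Fm (i), Gdim (ii°), Abaug (III+), Bbm (iv), C (V), Db (VI), Edim (vii°).
Shared triads with their functions: C (I in C major, V in F minor).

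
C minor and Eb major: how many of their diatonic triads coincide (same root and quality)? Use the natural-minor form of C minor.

Diatonic triads of C minor (natural minor): Cm (i), Ddim (ii°), Eb (III), Fm (iv), Gm (v), Ab (VI), Bb (VII).
Diatonic triads of Eb major: Eb (I), Fm (ii), Gm (iii), Ab (IV), Bb (V), Cm (vi), Ddim (vii°).
Matching root and quality in both lists: Cm, Ddim, Eb, Fm, Gm, Ab, Bb.
That gives 7 common triads.

7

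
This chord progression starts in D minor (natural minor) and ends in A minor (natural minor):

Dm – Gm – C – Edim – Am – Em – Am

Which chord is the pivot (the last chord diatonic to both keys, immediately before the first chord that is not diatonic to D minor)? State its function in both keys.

Chords diatonic to D minor: Dm, Edim, F, Gm, Am, Bb, C.
Reading the progression, the first chord not in that set is Em, so the modulation leaves D minor there.
The chord immediately before Em is Am, which is diatonic to both keys: v in D minor and i in A minor.

Am — v in D minor, i in A minor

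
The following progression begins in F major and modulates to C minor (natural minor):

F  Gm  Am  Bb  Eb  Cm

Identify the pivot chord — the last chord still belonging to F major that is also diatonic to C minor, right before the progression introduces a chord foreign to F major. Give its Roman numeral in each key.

Chords diatonic to F major: F, Gm, Am, Bb, C, Dm, Edim.
Reading the progression, the first chord not in that set is Eb, so the modulation leaves F major there.
The chord immediately before Eb is Bb, which is diatonic to both keys: IV in F major and VII in C minor.

Bb — IV in F major, VII in C minor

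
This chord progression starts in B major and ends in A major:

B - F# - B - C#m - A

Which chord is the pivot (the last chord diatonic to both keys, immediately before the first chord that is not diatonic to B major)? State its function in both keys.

C#m — ii in B major, iii in A major

Chords diatonic to B major: B, C#m, D#m, E, F#, G#m, A#dim.
Reading the progression, the first chord not in that set is A, so the modulation leaves B major there.
The chord immediately before A is C#m, which is diatonic to both keys: ii in B major and iii in A major.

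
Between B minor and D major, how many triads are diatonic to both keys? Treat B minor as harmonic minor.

4

Diatonic triads of B minor (harmonic minor): B minor (i), C# diminished (ii°), D augmented (III+), E minor (iv), F# major (V), G major (VI), A# diminished (vii°).
Diatonic triads of D major: D major (I), E minor (ii), F# minor (iii), G major (IV), A major (V), B minor (vi), C# diminished (vii°).
Matching root and quality in both lists: B minor, C# diminished, E minor, G major.
That gives 4 common triads.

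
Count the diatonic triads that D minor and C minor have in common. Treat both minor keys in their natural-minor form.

2

Diatonic triads of D minor (natural minor): D minor (i), E diminished (ii°), F major (III), G minor (iv), A minor (v), Bb major (VI), C major (VII).
Diatonic triads of C minor (natural minor): C minor (i), D diminished (ii°), Eb major (III), F minor (iv), G minor (v), Ab major (VI), Bb major (VII).
Matching root and quality in both lists: G minor, Bb major.
That gives 2 common triads.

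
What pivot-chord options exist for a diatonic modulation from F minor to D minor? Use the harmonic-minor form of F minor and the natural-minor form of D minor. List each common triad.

C, Edim

Triads in F minor (harmonic minor): F minor (i), G diminished (ii°), Ab augmented (III+), Bb minor (iv), C major (V), Db major (VI), E diminished (vii°).
Triads in D minor (natural minor): D minor (i), E diminished (ii°), F major (III), G minor (iv), A minor (v), Bb major (VI), C major (VII).
Shared triads with their functions: C major (V in F minor, VII in D minor); E diminished (vii° in F minor, ii° in D minor).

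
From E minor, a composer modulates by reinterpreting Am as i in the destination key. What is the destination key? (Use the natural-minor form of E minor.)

A minor

The numeral i denotes a minor triad on scale degree 1. With A on degree 1, the tonic of the new key is A.
Degree 1 carries a minor triad in minor keys, so the destination is A minor.
Check: the diatonic triads of A minor (natural minor) are Am (i), Bdim (ii°), C (III), Dm (iv), Em (v), F (VI), G (VII) — Am is indeed i.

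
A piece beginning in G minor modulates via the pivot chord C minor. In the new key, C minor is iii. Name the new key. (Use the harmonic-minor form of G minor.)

The numeral iii denotes a minor triad on scale degree 3. With C on degree 3, the tonic of the new key is Ab.
Degree 3 carries a minor triad in major keys, so the destination is Ab major.
Check: the diatonic triads of Ab major are Ab (I), Bbm (ii), Cm (iii), Db (IV), Eb (V), Fm (vi), Gdim (vii°) — C minor is indeed iii.

Ab major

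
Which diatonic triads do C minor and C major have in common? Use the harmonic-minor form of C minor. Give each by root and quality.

G, Bdim

Triads in C minor (harmonic minor): C minor (i), D diminished (ii°), E♭ augmented (III+), F minor (iv), G major (V), A♭ major (VI), B diminished (vii°).
Triads in C major: C major (I), D minor (ii), E minor (iii), F major (IV), G major (V), A minor (vi), B diminished (vii°).
Shared triads with their functions: G major (V in C minor, V in C major); B diminished (vii° in C minor, vii° in C major).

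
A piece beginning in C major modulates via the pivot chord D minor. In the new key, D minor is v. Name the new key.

The numeral v denotes a minor triad on scale degree 5. With D on degree 5, the tonic of the new key is G.
Degree 5 carries a minor triad in natural-minor keys, so the destination is G minor.
Check: the diatonic triads of G minor (natural minor) are Gm (i), Adim (ii°), Bb (III), Cm (iv), Dm (v), Eb (VI), F (VII) — D minor is indeed v.

G minor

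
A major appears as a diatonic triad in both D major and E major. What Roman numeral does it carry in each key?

V in D major; IV in E major

The scale of D major is D E F# G A B C#; A is degree 5, and the triad built there (A-C#-E) is major, so it is V.
The scale of E major is E F# G# A B C# D#; A is degree 4, and the triad built there (A-C#-E) is major, so it is IV.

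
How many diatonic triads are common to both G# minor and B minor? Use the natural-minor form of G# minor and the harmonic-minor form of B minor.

2

Diatonic triads of G# minor (natural minor): G# minor (i), A# diminished (ii°), B major (III), C# minor (iv), D# minor (v), E major (VI), F# major (VII).
Diatonic triads of B minor (harmonic minor): B minor (i), C# diminished (ii°), D augmented (III+), E minor (iv), F# major (V), G major (VI), A# diminished (vii°).
Matching root and quality in both lists: A# diminished, F# major.
That gives 2 common triads.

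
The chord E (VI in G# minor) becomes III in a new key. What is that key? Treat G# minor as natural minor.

C# minor

The numeral III denotes a major triad on scale degree 3. With E on degree 3, the tonic of the new key is C#.
Degree 3 carries a major triad in natural-minor keys, so the destination is C# minor.
Check: the diatonic triads of C# minor (natural minor) are C#m (i), D#dim (ii°), E (III), F#m (iv), G#m (v), A (VI), B (VII) — E is indeed III.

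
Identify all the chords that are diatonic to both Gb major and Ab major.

Triads in Gb major: Gb (I), Abm (ii), Bbm (iii), Cb (IV), Db (V), Ebm (vi), Fdim (vii°).
Triads in Ab major: Ab (I), Bbm (ii), Cm (iii), Db (IV), Eb (V), Fm (vi), Gdim (vii°).
Shared triads with their functions: Bbm (iii in Gb major, ii in Ab major); Db (V in Gb major, IV in Ab major).

Bbm, Db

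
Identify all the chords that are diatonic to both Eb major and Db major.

Fm, Ab

Triads in Eb major: Eb major (I), F minor (ii), G minor (iii), Ab major (IV), Bb major (V), C minor (vi), D diminished (vii°).
Triads in Db major: Db major (I), Eb minor (ii), F minor (iii), Gb major (IV), Ab major (V), Bb minor (vi), C diminished (vii°).
Shared triads with their functions: F minor (ii in Eb major, iii in Db major); Ab major (IV in Eb major, V in Db major).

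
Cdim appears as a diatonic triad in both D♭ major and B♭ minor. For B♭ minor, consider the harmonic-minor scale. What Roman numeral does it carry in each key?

The scale of D♭ major is D♭ E♭ F G♭ A♭ B♭ C; C is degree 7, and the triad built there (C-E♭-G♭) is diminished, so it is vii°.
The scale of B♭ minor (harmonic minor) is B♭ C D♭ E♭ F G♭ A; C is degree 2, and the triad built there (C-E♭-G♭) is diminished, so it is ii°.

vii° in D♭ major; ii° in B♭ minor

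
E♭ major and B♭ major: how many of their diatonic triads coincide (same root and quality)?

Diatonic triads of E♭ major: E♭ (I), Fm (ii), Gm (iii), A♭ (IV), B♭ (V), Cm (vi), Ddim (vii°).
Diatonic triads of B♭ major: B♭ (I), Cm (ii), Dm (iii), E♭ (IV), F (V), Gm (vi), Adim (vii°).
Matching root and quality in both lists: E♭, Gm, B♭, Cm.
That gives 4 common triads.

4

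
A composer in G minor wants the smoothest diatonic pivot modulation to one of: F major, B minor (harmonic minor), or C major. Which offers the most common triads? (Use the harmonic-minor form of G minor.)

Triads of G minor (harmonic minor): G minor (i), A diminished (ii°), Bb augmented (III+), C minor (iv), D major (V), Eb major (VI), F# diminished (vii°).
F major shares 1: Gm.
B minor (harmonic minor) shares 0: none.
C major shares 0: none.
The most common triads (1) are shared with F major.

F major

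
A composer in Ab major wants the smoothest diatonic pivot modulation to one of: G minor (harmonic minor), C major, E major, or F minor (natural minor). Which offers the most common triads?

Triads of Ab major: Ab major (I), Bb minor (ii), C minor (iii), Db major (IV), Eb major (V), F minor (vi), G diminished (vii°).
G minor (harmonic minor) shares 2: Cm, Eb.
C major shares 0: none.
E major shares 0: none.
F minor (natural minor) shares 7: Ab, Bbm, Cm, Db, Eb, Fm, Gdim.
The most common triads (7) are shared with F minor.

F minor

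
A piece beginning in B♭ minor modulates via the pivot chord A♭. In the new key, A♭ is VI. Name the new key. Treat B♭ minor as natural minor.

C minor

The numeral VI denotes a major triad on scale degree 6. With A♭ on degree 6, the tonic of the new key is C.
Degree 6 carries a major triad in minor keys, so the destination is C minor.
Check: the diatonic triads of C minor (natural minor) are Cm (i), Ddim (ii°), E♭ (III), Fm (iv), Gm (v), A♭ (VI), B♭ (VII) — A♭ is indeed VI.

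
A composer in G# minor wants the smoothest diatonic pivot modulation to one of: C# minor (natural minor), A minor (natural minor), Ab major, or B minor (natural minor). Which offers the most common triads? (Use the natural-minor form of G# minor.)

Triads of G# minor (natural minor): G#m (i), A#dim (ii°), B (III), C#m (iv), D#m (v), E (VI), F# (VII).
C# minor (natural minor) shares 4: G#m, B, C#m, E.
A minor (natural minor) shares 0: none.
Ab major shares 0: none.
B minor (natural minor) shares 0: none.
The most common triads (4) are shared with C# minor.

C# minor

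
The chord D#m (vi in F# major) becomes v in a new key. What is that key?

G# minor

The numeral v denotes a minor triad on scale degree 5. With D# on degree 5, the tonic of the new key is G#.
Degree 5 carries a minor triad in natural-minor keys, so the destination is G# minor.
Check: the diatonic triads of G# minor (natural minor) are G#m (i), A#dim (ii°), B (III), C#m (iv), D#m (v), E (VI), F# (VII) — D#m is indeed v.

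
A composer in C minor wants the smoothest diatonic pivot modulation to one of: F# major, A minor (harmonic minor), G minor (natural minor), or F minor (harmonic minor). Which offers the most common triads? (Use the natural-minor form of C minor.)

Triads of C minor (natural minor): Cm (i), Ddim (ii°), Eb (III), Fm (iv), Gm (v), Ab (VI), Bb (VII).
F# major shares 0: none.
A minor (harmonic minor) shares 0: none.
G minor (natural minor) shares 4: Cm, Eb, Gm, Bb.
F minor (harmonic minor) shares 1: Fm.
The most common triads (4) are shared with G minor.

G minor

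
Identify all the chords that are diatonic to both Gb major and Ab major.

Triads in Gb major: Gb (I), Abm (ii), Bbm (iii), Cb (IV), Db (V), Ebm (vi), Fdim (vii°).
Triads in Ab major: Ab (I), Bbm (ii), Cm (iii), Db (IV), Eb (V), Fm (vi), Gdim (vii°).
Shared triads with their functions: Bbm (iii in Gb major, ii in Ab major); Db (V in Gb major, IV in Ab major).

Bbm, Db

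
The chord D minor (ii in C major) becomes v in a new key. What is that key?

G minor

The numeral v denotes a minor triad on scale degree 5. With D on degree 5, the tonic of the new key is G.
Degree 5 carries a minor triad in natural-minor keys, so the destination is G minor.
Check: the diatonic triads of G minor (natural minor) are Gm (i), Adim (ii°), Bb (III), Cm (iv), Dm (v), Eb (VI), F (VII) — D minor is indeed v.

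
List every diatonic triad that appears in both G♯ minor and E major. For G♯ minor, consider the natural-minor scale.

G♯m, B, C♯m, E

Triads in G♯ minor (natural minor): G♯m (i), A♯dim (ii°), B (III), C♯m (iv), D♯m (v), E (VI), F♯ (VII).
Triads in E major: E (I), F♯m (ii), G♯m (iii), A (IV), B (V), C♯m (vi), D♯dim (vii°).
Shared triads with their functions: G♯m (i in G♯ minor, iii in E major); B (III in G♯ minor, V in E major); C♯m (iv in G♯ minor, vi in E major); E (VI in G♯ minor, I in E major).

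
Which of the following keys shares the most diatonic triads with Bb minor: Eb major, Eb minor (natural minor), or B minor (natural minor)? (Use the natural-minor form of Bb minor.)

Triads of Bb minor (natural minor): Bbm (i), Cdim (ii°), Db (III), Ebm (iv), Fm (v), Gb (VI), Ab (VII).
Eb major shares 2: Fm, Ab.
Eb minor (natural minor) shares 4: Bbm, Db, Ebm, Gb.
B minor (natural minor) shares 0: none.
The most common triads (4) are shared with Eb minor.

Eb minor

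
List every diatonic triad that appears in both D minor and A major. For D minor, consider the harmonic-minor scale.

Triads in D minor (harmonic minor): D minor (i), E diminished (ii°), F augmented (III+), G minor (iv), A major (V), B♭ major (VI), C♯ diminished (vii°).
Triads in A major: A major (I), B minor (ii), C♯ minor (iii), D major (IV), E major (V), F♯ minor (vi), G♯ diminished (vii°).
Shared triads with their functions: A major (V in D minor, I in A major).

A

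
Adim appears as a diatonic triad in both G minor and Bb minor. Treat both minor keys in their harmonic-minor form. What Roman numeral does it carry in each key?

The scale of G minor (harmonic minor) is G A Bb C D Eb F#; A is degree 2, and the triad built there (A-C-Eb) is diminished, so it is ii°.
The scale of Bb minor (harmonic minor) is Bb C Db Eb F Gb A; A is degree 7, and the triad built there (A-C-Eb) is diminished, so it is vii°.

ii° in G minor; vii° in Bb minor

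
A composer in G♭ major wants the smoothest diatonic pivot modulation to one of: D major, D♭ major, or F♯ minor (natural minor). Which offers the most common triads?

Triads of G♭ major: G♭ major (I), A♭ minor (ii), B♭ minor (iii), C♭ major (IV), D♭ major (V), E♭ minor (vi), F diminished (vii°).
D major shares 0: none.
D♭ major shares 4: G♭, B♭m, D♭, E♭m.
F♯ minor (natural minor) shares 0: none.
The most common triads (4) are shared with D♭ major.

D♭ major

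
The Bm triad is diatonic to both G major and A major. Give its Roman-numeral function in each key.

iii in G major; ii in A major

The scale of G major is G A B C D E F#; B is degree 3, and the triad built there (B-D-F#) is minor, so it is iii.
The scale of A major is A B C# D E F# G#; B is degree 2, and the triad built there (B-D-F#) is minor, so it is ii.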